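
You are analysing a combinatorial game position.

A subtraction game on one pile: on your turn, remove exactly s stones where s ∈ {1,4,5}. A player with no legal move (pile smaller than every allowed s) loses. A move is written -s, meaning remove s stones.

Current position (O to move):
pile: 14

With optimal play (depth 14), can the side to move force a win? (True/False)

O winning at [14]: True

ply 1, O at 14 | -1=-1→13; -4=+1→10*; -5=-1→9
ply 2, X at 10 | -1=-1→9*; -4=-1→6; -5=-1→5
ply 3, O at 9 | -1=+1→8*; -4=-1→5; -5=-1→4
ply 4, X at 8 | -1=-1→7*; -4=-1→4; -5=-1→3
ply 5, O at 7 | -1=-1→6; -4=-1→3; -5=+1→2*
ply 6, X at 2 | -1=-1→1*
ply 7, O at 1 | -1=+1→0*
ply 8: 0 is terminal -1 (X); from 14 depth 14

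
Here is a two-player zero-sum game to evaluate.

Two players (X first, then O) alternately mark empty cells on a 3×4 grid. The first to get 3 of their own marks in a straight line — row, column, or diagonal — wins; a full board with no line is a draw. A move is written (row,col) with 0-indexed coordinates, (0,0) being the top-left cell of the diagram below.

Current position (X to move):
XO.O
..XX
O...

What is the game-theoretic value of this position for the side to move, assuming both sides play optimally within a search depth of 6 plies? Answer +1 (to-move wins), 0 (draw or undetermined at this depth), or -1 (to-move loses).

ply 1, X at XO.O/..XX/O... | (0,2)=+1→XOXO/..XX/O...*; (1,0)=-1→XO.O/X.XX/O...; (1,1)=+1→XO.O/.XXX/O...; (2,1)=-1→XO.O/..XX/OX..; (2,2)=-1→XO.O/..XX/O.X.; (2,3)=-1→XO.O/..XX/O..X
ply 2, O at XOXO/..XX/O... | (1,0)=-1→XOXO/O.XX/O...*; (1,1)=-1→XOXO/.OXX/O...; (2,1)=-1→XOXO/..XX/OO..; (2,2)=-1→XOXO/..XX/O.O.; (2,3)=-1→XOXO/..XX/O..O
ply 3, X at XOXO/O.XX/O... | (1,1)=+1→XOXO/OXXX/O...*; (2,1)=+1→XOXO/O.XX/OX..; (2,2)=+1→XOXO/O.XX/O.X.; (2,3)=+1→XOXO/O.XX/O..X
ply 4: XOXO/OXXX/O... is terminal -1 (O); from XO.O/..XX/O... depth 6

value(XO.O/..XX/O..., X) = +1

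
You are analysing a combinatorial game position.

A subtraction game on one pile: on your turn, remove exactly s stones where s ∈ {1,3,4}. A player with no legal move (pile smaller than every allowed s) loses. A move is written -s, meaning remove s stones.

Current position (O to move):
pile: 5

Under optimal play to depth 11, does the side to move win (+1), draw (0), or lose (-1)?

[5] O move#1: -1:-1/4, -3:+1/2*, -4:-1/1
[2] X move#2: -1:-1/1*
[1] O move#3: -1:+1/0*
[0] end (terminal -1, X#4); searched 5 to 11

value(5, O) = +1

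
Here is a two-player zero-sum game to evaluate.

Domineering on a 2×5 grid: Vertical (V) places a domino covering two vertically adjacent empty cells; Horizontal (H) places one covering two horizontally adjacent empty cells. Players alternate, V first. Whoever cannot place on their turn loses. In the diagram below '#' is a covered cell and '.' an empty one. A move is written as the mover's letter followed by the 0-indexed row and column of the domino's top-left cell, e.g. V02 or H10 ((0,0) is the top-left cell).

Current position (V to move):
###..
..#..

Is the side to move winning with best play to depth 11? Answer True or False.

V winning at [###../..#..]: True

[###../..#..] V move#1: V03:+1/####./..##.*, V04:+1/###.#/..#.#
[####./..##.] H move#2: H10:-1/####./####.*
[####./####.] V move#3: V04:+1/#####/#####*
[#####/#####] end (terminal -1, H#4); searched ###../..#.. to 11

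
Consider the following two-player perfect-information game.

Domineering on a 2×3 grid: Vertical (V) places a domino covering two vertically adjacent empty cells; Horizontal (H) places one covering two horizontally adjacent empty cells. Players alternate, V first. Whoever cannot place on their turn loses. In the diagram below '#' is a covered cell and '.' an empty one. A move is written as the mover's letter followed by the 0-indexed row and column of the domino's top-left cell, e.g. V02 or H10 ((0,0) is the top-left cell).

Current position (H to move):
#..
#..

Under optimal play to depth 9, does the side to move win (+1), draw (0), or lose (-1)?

ply 1, H at #../#.. | H01=+1→###/#..*; H11=+1→#../###
ply 2: ###/#.. is terminal -1 (V); from #../#.. depth 9

value(#../#.., H) = +1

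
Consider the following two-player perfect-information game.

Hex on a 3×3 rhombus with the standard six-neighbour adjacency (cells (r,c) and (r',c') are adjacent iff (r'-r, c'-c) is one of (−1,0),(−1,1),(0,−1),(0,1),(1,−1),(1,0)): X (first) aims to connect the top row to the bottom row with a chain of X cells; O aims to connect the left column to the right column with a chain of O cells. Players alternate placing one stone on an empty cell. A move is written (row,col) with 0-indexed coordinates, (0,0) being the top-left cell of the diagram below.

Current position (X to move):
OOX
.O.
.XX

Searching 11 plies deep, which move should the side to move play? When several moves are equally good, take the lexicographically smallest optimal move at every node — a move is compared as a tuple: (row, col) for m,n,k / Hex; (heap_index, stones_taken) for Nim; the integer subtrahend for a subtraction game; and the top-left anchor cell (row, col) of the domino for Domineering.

X's best at [OOX/.O./.XX]: (1,2)

p1 X@[OOX/.O./.XX]: (1,0)[OOX/XO./.XX]-1 (1,2)[OOX/.OX/.XX]+1* (2,0)[OOX/.O./XXX]-1
p2 O@[OOX/.OX/.XX] terminal -1; root [OOX/.O./.XX] d11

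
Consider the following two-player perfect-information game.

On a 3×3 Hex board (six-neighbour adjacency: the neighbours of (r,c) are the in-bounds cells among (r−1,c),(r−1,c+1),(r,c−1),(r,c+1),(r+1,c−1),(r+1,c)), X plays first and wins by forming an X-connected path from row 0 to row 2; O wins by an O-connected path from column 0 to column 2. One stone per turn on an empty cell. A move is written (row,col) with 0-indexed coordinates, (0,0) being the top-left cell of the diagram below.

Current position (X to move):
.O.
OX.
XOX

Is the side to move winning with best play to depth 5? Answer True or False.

X winning at [.O./OX./XOX]: True

ply 1, X at .O./OX./XOX | (0,0)=-1→XO./OX./XOX; (0,2)=+1→.OX/OX./XOX*; (1,2)=-1→.O./OXX/XOX
ply 2: .OX/OX./XOX is terminal -1 (O); from .O./OX./XOX depth 5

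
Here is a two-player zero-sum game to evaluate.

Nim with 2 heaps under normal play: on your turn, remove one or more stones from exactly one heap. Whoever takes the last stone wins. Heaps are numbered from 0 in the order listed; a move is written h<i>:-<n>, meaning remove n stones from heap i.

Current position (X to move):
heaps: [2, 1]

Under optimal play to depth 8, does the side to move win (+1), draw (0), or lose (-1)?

value((2,1), X) = +1

[(2,1)] X move#1: h0:-1:+1/(1,1)*, h0:-2:-1/(0,1), h1:-1:-1/(2,0)
[(1,1)] O move#2: h0:-1:-1/(0,1)*, h1:-1:-1/(1,0)
[(0,1)] X move#3: h1:-1:+1/(0,0)*
[(0,0)] end (terminal -1, O#4); searched (2,1) to 8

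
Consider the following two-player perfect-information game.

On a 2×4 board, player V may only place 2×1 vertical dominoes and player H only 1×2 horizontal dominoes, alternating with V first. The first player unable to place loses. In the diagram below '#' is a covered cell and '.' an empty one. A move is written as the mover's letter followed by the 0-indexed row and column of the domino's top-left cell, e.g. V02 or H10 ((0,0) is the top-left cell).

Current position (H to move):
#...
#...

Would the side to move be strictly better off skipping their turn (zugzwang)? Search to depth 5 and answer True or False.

[#.../#...] H move#1: H01:+1/###./#...*, H02:+1/#.##/#..., H11:+1/#.../###., H12:+1/#.../#.##
[###./#...] V move#2: V03:-1/####/#..#*
[####/#..#] H move#3: H11:+1/####/####*
[####/####] end (terminal -1, V#4); searched #.../#... to 5
if H skipped the turn, V would face:
~ [#.../#...] V move#1: V01:-1/##../##.., V02:+1/#.#./#.#.*, V03:-1/#..#/#..#
~ [#.#./#.#.] end (terminal -1, H#2); searched #.../#... to 5
compare (H): move=+1 vs pass=-1

zugzwang(#.../#..., H) = False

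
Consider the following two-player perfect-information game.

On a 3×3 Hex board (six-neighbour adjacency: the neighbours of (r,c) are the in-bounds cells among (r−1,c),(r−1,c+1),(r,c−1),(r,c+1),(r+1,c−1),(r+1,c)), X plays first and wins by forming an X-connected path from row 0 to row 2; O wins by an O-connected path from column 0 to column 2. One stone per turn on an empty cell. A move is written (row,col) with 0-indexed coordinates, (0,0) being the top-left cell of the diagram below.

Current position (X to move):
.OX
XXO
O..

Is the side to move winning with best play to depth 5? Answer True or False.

ply 1, X at .OX/XXO/O.. | (0,0)=-1→XOX/XXO/O..; (2,1)=+1→.OX/XXO/OX.*; (2,2)=-1→.OX/XXO/O.X
ply 2: .OX/XXO/OX. is terminal -1 (O); from .OX/XXO/O.. depth 5

X winning at [.OX/XXO/O..]: True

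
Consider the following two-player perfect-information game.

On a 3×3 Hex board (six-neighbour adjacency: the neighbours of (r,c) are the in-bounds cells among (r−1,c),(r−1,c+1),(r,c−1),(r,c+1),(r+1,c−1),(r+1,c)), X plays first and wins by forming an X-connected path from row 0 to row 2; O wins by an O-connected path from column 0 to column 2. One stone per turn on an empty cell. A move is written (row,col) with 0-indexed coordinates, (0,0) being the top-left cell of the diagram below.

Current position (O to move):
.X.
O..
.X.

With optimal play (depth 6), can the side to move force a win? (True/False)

p1 O@[.X./O../.X.]: (0,0)[OX./O../.X.]-1 (0,2)[.XO/O../.X.]-1 (1,1)[.X./OO./.X.]+1* (1,2)[.X./O.O/.X.]-1 (2,0)[.X./O../OX.]-1 (2,2)[.X./O../.XO]-1
p2 X@[.X./OO./.X.]: (0,0)[XX./OO./.X.]-1* (0,2)[.XX/OO./.X.]-1 (1,2)[.X./OOX/.X.]-1 (2,0)[.X./OO./XX.]-1 (2,2)[.X./OO./.XX]-1
p3 O@[XX./OO./.X.]: (0,2)[XXO/OO./.X.]+1* (1,2)[XX./OOO/.X.]+1 (2,0)[XX./OO./OX.]+1 (2,2)[XX./OO./.XO]+1
p4 X@[XXO/OO./.X.] terminal -1; root [.X./O../.X.] d6

O winning at [.X./O../.X.]: True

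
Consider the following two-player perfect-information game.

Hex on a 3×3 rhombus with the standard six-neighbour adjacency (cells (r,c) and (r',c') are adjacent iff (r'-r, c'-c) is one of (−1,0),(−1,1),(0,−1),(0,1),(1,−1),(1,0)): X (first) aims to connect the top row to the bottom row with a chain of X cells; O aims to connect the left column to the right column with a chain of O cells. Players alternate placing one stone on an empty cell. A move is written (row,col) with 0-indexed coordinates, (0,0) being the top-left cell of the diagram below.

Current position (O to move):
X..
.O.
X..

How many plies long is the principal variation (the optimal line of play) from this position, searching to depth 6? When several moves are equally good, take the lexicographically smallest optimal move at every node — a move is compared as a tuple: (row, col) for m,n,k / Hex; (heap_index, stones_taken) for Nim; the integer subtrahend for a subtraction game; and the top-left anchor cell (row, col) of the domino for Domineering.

p1 O@[X../.O./X..]: (0,1)[XO./.O./X..]-1 (0,2)[X.O/.O./X..]-1 (1,0)[X../OO./X..]+1* (1,2)[X../.OO/X..]-1 (2,1)[X../.O./XO.]-1 (2,2)[X../.O./X.O]-1
p2 X@[X../OO./X..]: (0,1)[XX./OO./X..]-1* (0,2)[X.X/OO./X..]-1 (1,2)[X../OOX/X..]-1 (2,1)[X../OO./XX.]-1 (2,2)[X../OO./X.X]-1
p3 O@[XX./OO./X..]: (0,2)[XXO/OO./X..]+1* (1,2)[XX./OOO/X..]+1 (2,1)[XX./OO./XO.]+1 (2,2)[XX./OO./X.O]+1
p4 X@[XXO/OO./X..] terminal -1; root [X../.O./X..] d6

PV length from [X../.O./X..]: 3 plies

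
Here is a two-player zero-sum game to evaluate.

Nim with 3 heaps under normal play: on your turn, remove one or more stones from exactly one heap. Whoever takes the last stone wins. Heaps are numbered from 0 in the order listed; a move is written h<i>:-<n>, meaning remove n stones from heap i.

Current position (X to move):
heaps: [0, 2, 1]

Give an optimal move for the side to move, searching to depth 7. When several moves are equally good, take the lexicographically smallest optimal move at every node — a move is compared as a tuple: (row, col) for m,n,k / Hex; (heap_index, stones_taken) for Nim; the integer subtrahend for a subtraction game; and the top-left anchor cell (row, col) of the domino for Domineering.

X's best at [(0,2,1)]: h1:-1

ply 1, X at (0,2,1) | h1:-1=+1→(0,1,1)*; h1:-2=-1→(0,0,1); h2:-1=-1→(0,2,0)
ply 2, O at (0,1,1) | h1:-1=-1→(0,0,1)*; h2:-1=-1→(0,1,0)
ply 3, X at (0,0,1) | h2:-1=+1→(0,0,0)*
ply 4: (0,0,0) is terminal -1 (O); from (0,2,1) depth 7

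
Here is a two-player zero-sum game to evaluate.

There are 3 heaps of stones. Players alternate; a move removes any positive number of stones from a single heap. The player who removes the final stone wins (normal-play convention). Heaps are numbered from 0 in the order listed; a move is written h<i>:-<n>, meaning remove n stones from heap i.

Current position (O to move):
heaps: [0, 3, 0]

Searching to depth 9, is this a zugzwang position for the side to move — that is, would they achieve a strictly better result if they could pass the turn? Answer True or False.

[(0,3,0)] O move#1: h1:-1:-1/(0,2,0), h1:-2:-1/(0,1,0), h1:-3:+1/(0,0,0)*
[(0,0,0)] end (terminal -1, X#2); searched (0,3,0) to 9
suppose O passes — search the same position with X to move:
pass> [(0,3,0)] X move#1: h1:-1:-1/(0,2,0), h1:-2:-1/(0,1,0), h1:-3:+1/(0,0,0)*
pass> [(0,0,0)] end (terminal -1, O#2); searched (0,3,0) to 9
for O: play +1, pass -1

zugzwang((0,3,0), O) = False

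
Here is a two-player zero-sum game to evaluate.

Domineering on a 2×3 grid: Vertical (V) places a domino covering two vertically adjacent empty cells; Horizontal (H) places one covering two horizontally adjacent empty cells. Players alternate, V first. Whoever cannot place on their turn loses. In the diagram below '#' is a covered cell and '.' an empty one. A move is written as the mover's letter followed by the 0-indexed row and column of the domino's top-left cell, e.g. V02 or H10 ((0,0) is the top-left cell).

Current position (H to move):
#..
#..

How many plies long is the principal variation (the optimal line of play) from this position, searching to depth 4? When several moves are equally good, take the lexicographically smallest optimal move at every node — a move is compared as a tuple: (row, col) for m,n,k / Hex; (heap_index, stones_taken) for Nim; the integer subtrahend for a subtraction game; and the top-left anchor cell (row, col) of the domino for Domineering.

PV length from [#../#..]: 1 ply

[#../#..] H move#1: H01:+1/###/#..*, H11:+1/#../###
[###/#..] end (terminal -1, V#2); searched #../#.. to 4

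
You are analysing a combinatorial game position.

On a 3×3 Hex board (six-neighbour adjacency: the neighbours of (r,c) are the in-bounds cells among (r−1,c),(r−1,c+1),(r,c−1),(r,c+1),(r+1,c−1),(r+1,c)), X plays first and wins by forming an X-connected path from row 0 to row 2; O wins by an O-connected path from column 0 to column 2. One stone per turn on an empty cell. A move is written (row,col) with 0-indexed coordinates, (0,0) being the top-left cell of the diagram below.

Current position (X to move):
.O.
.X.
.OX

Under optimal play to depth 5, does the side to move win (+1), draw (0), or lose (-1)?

value(.O./.X./.OX, X) = +1

p1 X@[.O./.X./.OX]: (0,0)[XO./.X./.OX]+1* (0,2)[.OX/.X./.OX]+1 (1,0)[.O./XX./.OX]+1 (1,2)[.O./.XX/.OX]-1 (2,0)[.O./.X./XOX]-1
p2 O@[XO./.X./.OX]: (0,2)[XOO/.X./.OX]-1* (1,0)[XO./OX./.OX]-1 (1,2)[XO./.XO/.OX]-1 (2,0)[XO./.X./OOX]-1
p3 X@[XOO/.X./.OX]: (1,0)[XOO/XX./.OX]+1* (1,2)[XOO/.XX/.OX]-1 (2,0)[XOO/.X./XOX]-1
p4 O@[XOO/XX./.OX]: (1,2)[XOO/XXO/.OX]-1* (2,0)[XOO/XX./OOX]-1
p5 X@[XOO/XXO/.OX]: (2,0)[XOO/XXO/XOX]+1*
p6 O@[XOO/XXO/XOX] terminal -1; root [.O./.X./.OX] d5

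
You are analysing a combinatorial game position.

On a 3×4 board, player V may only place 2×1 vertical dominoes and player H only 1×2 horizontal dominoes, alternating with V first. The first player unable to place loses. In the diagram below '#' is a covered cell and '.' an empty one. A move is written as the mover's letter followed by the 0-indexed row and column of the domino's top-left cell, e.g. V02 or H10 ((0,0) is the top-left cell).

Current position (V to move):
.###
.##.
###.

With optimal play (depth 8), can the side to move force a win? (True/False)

[.###/.##./###.] V move#1: V00:+1/####/###./###.*, V13:+1/.###/.###/####
[####/###./###.] end (terminal -1, H#2); searched .###/.##./###. to 8

V winning at [.###/.##./###.]: True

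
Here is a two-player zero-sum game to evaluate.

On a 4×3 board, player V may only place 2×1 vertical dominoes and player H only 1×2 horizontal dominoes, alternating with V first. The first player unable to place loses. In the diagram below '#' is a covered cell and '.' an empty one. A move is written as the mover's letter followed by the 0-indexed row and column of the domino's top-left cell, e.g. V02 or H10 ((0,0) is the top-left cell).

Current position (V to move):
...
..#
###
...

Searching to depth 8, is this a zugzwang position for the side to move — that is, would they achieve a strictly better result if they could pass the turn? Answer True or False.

ply 1, V at .../..#/###/... | V00=-1→#../#.#/###/...; V01=+1→.#./.##/###/...*
ply 2, H at .#./.##/###/... | H30=-1→.#./.##/###/##.*; H31=-1→.#./.##/###/.##
ply 3, V at .#./.##/###/##. | V00=+1→##./###/###/##.*
ply 4: ##./###/###/##. is terminal -1 (H); from .../..#/###/... depth 8
suppose V passes — search the same position with H to move:
pass> ply 1, H at .../..#/###/... | H00=+1→##./..#/###/...*; H01=+1→.##/..#/###/...; H10=+1→.../###/###/...; H30=-1→.../..#/###/##.; H31=-1→.../..#/###/.##
pass> ply 2: ##./..#/###/... is terminal -1 (V); from .../..#/###/... depth 8
for V: play +1, pass -1

zugzwang(.../..#/###/..., V) = False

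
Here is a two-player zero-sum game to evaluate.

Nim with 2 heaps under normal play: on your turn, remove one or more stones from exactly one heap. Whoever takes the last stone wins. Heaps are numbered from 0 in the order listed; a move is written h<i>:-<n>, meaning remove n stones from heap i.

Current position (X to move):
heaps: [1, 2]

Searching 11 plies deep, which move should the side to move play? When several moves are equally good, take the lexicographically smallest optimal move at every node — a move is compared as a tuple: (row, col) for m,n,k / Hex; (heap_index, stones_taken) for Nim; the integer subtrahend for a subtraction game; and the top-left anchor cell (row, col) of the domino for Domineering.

p1 X@[(1,2)]: h0:-1[(0,2)]-1 h1:-1[(1,1)]+1* h1:-2[(1,0)]-1
p2 O@[(1,1)]: h0:-1[(0,1)]-1* h1:-1[(1,0)]-1
p3 X@[(0,1)]: h1:-1[(0,0)]+1*
p4 O@[(0,0)] terminal -1; root [(1,2)] d11

X's best at [(1,2)]: h1:-1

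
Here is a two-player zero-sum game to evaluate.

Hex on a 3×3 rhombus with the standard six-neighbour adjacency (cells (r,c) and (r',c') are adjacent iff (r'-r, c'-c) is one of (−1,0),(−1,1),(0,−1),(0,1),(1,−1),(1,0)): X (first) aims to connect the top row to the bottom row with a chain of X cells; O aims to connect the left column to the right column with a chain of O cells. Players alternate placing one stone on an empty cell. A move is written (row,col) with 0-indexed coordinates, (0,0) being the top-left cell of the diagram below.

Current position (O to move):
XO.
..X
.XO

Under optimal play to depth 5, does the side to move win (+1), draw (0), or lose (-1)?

value(XO./..X/.XO, O) = -1

ply 1, O at XO./..X/.XO | (0,2)=-1→XOO/..X/.XO*; (1,0)=-1→XO./O.X/.XO; (1,1)=-1→XO./.OX/.XO; (2,0)=-1→XO./..X/OXO
ply 2, X at XOO/..X/.XO | (1,0)=+1→XOO/X.X/.XO*; (1,1)=-1→XOO/.XX/.XO; (2,0)=-1→XOO/..X/XXO
ply 3, O at XOO/X.X/.XO | (1,1)=-1→XOO/XOX/.XO*; (2,0)=-1→XOO/X.X/OXO
ply 4, X at XOO/XOX/.XO | (2,0)=+1→XOO/XOX/XXO*
ply 5: XOO/XOX/XXO is terminal -1 (O); from XO./..X/.XO depth 5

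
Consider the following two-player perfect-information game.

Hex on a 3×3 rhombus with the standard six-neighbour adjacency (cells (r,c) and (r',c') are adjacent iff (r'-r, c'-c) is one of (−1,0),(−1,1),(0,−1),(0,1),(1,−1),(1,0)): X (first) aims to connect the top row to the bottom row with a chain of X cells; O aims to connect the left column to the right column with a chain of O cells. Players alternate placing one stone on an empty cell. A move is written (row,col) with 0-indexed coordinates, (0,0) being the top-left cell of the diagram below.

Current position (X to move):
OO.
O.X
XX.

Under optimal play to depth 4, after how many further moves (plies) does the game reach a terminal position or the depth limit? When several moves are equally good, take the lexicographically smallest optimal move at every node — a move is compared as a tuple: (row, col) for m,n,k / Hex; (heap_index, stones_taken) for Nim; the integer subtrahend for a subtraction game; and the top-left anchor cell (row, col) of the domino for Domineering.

PV length from [OO./O.X/XX.]: 1 ply

p1 X@[OO./O.X/XX.]: (0,2)[OOX/O.X/XX.]+1* (1,1)[OO./OXX/XX.]-1 (2,2)[OO./O.X/XXX]-1
p2 O@[OOX/O.X/XX.] terminal -1; root [OO./O.X/XX.] d4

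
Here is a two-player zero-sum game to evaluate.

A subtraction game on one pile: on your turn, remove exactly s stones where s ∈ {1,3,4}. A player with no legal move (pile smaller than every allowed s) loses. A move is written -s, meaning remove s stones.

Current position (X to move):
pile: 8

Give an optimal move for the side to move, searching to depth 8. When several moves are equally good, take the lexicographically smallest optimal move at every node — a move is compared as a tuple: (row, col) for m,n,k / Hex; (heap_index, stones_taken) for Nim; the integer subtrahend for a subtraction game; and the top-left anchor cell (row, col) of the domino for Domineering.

X's best at [8]: -1

[8] X move#1: -1:+1/7*, -3:-1/5, -4:-1/4
[7] O move#2: -1:-1/6*, -3:-1/4, -4:-1/3
[6] X move#3: -1:-1/5, -3:-1/3, -4:+1/2*
[2] O move#4: -1:-1/1*
[1] X move#5: -1:+1/0*
[0] end (terminal -1, O#6); searched 8 to 8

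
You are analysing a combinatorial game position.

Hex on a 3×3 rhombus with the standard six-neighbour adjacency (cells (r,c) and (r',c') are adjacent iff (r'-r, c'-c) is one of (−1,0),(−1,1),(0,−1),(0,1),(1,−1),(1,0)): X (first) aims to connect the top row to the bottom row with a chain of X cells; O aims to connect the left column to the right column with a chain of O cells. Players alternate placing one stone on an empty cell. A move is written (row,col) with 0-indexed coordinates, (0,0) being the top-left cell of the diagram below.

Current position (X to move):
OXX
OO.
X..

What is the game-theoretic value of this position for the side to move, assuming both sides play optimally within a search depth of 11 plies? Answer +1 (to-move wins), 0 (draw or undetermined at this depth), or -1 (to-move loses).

value(OXX/OO./X.., X) = +1

p1 X@[OXX/OO./X..]: (1,2)[OXX/OOX/X..]+1* (2,1)[OXX/OO./XX.]-1 (2,2)[OXX/OO./X.X]-1
p2 O@[OXX/OOX/X..]: (2,1)[OXX/OOX/XO.]-1* (2,2)[OXX/OOX/X.O]-1
p3 X@[OXX/OOX/XO.]: (2,2)[OXX/OOX/XOX]+1*
p4 O@[OXX/OOX/XOX] terminal -1; root [OXX/OO./X..] d11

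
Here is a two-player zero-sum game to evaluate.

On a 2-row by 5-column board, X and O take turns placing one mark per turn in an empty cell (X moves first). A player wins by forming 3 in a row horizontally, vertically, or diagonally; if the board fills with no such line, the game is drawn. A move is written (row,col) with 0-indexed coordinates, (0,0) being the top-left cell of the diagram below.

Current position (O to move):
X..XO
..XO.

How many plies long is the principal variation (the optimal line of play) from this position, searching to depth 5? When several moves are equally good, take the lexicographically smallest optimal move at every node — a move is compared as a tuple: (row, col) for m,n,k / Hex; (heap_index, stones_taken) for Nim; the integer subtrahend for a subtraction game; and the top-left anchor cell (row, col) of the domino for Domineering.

p1 O@[X..XO/..XO.]: (0,1)[XO.XO/..XO.]+0* (0,2)[X.OXO/..XO.]+0 (1,0)[X..XO/O.XO.]+0 (1,1)[X..XO/.OXO.]+0 (1,4)[X..XO/..XOO]+0
p2 X@[XO.XO/..XO.]: (0,2)[XOXXO/..XO.]+0* (1,0)[XO.XO/X.XO.]+0 (1,1)[XO.XO/.XXO.]+0 (1,4)[XO.XO/..XOX]+0
p3 O@[XOXXO/..XO.]: (1,0)[XOXXO/O.XO.]+0* (1,1)[XOXXO/.OXO.]+0 (1,4)[XOXXO/..XOO]+0
p4 X@[XOXXO/O.XO.]: (1,1)[XOXXO/OXXO.]+0* (1,4)[XOXXO/O.XOX]+0
p5 O@[XOXXO/OXXO.]: (1,4)[XOXXO/OXXOO]+0*
p6 X@[XOXXO/OXXOO] terminal +0; root [X..XO/..XO.] d5

PV length from [X..XO/..XO.]: 5 plies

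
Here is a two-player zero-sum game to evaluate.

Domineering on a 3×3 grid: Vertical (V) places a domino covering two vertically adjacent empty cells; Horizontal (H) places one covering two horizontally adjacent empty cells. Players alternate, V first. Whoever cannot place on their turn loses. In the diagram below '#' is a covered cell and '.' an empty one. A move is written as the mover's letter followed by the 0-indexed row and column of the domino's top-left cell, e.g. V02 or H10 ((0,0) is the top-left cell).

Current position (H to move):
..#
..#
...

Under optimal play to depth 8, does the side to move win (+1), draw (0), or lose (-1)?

value(..#/..#/..., H) = +1

[..#/..#/...] H move#1: H00:-1/###/..#/..., H10:+1/..#/###/...*, H20:-1/..#/..#/##., H21:-1/..#/..#/.##
[..#/###/...] end (terminal -1, V#2); searched ..#/..#/... to 8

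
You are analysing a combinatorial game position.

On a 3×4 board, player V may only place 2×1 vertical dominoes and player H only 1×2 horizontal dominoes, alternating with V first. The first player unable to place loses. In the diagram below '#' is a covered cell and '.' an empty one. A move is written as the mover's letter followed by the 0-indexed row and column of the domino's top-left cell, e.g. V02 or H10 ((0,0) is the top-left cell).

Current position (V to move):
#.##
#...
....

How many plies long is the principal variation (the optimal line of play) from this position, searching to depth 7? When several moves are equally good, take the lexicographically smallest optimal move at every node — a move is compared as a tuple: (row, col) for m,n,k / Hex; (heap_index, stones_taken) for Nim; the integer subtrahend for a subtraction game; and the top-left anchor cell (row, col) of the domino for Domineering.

PV length from [#.##/#.../....]: 3 plies

p1 V@[#.##/#.../....]: V01[####/##../....]-1 V11[#.##/##../.#..]-1 V12[#.##/#.#./..#.]+1* V13[#.##/#..#/...#]-1
p2 H@[#.##/#.#./..#.]: H20[#.##/#.#./###.]-1*
p3 V@[#.##/#.#./###.]: V01[####/###./###.]+1* V13[#.##/#.##/####]+1
p4 H@[####/###./###.] terminal -1; root [#.##/#.../....] d7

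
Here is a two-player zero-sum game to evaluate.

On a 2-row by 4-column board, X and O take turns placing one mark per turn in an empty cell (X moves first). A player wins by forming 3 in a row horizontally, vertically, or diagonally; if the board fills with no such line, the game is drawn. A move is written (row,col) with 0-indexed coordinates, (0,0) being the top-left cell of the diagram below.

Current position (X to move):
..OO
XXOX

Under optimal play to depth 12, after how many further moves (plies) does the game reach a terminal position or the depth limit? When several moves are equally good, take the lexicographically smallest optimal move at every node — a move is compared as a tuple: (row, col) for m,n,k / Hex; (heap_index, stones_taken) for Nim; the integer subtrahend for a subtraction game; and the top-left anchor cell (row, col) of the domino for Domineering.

PV length from [..OO/XXOX]: 2 plies

p1 X@[..OO/XXOX]: (0,0)[X.OO/XXOX]-1 (0,1)[.XOO/XXOX]+0*
p2 O@[.XOO/XXOX]: (0,0)[OXOO/XXOX]+0*
p3 X@[OXOO/XXOX] terminal +0; root [..OO/XXOX] d12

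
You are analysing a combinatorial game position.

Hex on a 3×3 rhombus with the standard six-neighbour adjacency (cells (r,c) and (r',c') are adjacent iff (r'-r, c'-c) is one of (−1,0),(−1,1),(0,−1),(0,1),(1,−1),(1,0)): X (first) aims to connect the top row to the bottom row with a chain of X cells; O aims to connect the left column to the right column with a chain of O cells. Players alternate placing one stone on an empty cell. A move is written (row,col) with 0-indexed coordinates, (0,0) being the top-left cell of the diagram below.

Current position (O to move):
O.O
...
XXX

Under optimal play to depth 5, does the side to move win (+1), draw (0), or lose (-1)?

value(O.O/.../XXX, O) = +1

p1 O@[O.O/.../XXX]: (0,1)[OOO/.../XXX]+1* (1,0)[O.O/O../XXX]+1 (1,1)[O.O/.O./XXX]+1 (1,2)[O.O/..O/XXX]-1
p2 X@[OOO/.../XXX] terminal -1; root [O.O/.../XXX] d5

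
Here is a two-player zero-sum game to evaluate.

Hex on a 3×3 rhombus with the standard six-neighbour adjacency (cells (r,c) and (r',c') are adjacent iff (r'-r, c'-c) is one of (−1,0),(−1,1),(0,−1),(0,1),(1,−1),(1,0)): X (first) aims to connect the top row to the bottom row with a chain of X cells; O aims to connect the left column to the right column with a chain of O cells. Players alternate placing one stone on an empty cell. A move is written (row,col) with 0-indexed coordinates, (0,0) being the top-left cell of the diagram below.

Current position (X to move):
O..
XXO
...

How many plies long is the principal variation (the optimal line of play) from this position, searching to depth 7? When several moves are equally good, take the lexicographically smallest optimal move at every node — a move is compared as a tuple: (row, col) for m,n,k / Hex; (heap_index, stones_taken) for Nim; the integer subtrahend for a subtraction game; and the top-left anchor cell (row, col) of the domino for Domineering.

ply 1, X at O../XXO/... | (0,1)=+1→OX./XXO/...*; (0,2)=+1→O.X/XXO/...; (2,0)=+1→O../XXO/X..; (2,1)=+1→O../XXO/.X.; (2,2)=+1→O../XXO/..X
ply 2, O at OX./XXO/... | (0,2)=-1→OXO/XXO/...*; (2,0)=-1→OX./XXO/O..; (2,1)=-1→OX./XXO/.O.; (2,2)=-1→OX./XXO/..O
ply 3, X at OXO/XXO/... | (2,0)=+1→OXO/XXO/X..*; (2,1)=+1→OXO/XXO/.X.; (2,2)=+1→OXO/XXO/..X
ply 4: OXO/XXO/X.. is terminal -1 (O); from O../XXO/... depth 7

PV length from [O../XXO/...]: 3 plies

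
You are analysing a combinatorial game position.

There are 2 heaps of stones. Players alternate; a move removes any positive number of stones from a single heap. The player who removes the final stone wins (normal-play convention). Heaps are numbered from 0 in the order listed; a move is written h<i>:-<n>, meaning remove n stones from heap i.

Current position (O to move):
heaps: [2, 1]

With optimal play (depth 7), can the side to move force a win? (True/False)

O winning at [(2,1)]: True

[(2,1)] O move#1: h0:-1:+1/(1,1)*, h0:-2:-1/(0,1), h1:-1:-1/(2,0)
[(1,1)] X move#2: h0:-1:-1/(0,1)*, h1:-1:-1/(1,0)
[(0,1)] O move#3: h1:-1:+1/(0,0)*
[(0,0)] end (terminal -1, X#4); searched (2,1) to 7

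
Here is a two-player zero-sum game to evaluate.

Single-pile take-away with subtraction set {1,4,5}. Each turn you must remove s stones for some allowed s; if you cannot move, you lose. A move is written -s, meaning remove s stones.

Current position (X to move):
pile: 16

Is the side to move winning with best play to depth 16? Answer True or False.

X winning at [16]: False

[16] X move#1: -1:-1/15*, -4:-1/12, -5:-1/11
[15] O move#2: -1:-1/14, -4:-1/11, -5:+1/10*
[10] X move#3: -1:-1/9*, -4:-1/6, -5:-1/5
[9] O move#4: -1:+1/8*, -4:-1/5, -5:-1/4
[8] X move#5: -1:-1/7*, -4:-1/4, -5:-1/3
[7] O move#6: -1:-1/6, -4:-1/3, -5:+1/2*
[2] X move#7: -1:-1/1*
[1] O move#8: -1:+1/0*
[0] end (terminal -1, X#9); searched 16 to 16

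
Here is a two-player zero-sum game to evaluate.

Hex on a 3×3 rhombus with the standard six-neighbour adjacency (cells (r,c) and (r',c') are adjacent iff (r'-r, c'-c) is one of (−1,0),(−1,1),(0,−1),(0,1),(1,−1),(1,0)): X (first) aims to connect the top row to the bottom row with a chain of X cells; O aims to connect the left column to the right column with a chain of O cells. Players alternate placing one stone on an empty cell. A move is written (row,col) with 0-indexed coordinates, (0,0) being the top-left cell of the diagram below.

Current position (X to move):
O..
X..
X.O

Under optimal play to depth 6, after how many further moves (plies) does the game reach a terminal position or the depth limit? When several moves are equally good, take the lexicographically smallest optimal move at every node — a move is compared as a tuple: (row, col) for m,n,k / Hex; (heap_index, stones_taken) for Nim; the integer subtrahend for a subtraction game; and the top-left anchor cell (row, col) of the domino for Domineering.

[O../X../X.O] X move#1: (0,1):+1/OX./X../X.O*, (0,2):+1/O.X/X../X.O, (1,1):+1/O../XX./X.O, (1,2):+1/O../X.X/X.O, (2,1):+1/O../X../XXO
[OX./X../X.O] end (terminal -1, O#2); searched O../X../X.O to 6

PV length from [O../X../X.O]: 1 ply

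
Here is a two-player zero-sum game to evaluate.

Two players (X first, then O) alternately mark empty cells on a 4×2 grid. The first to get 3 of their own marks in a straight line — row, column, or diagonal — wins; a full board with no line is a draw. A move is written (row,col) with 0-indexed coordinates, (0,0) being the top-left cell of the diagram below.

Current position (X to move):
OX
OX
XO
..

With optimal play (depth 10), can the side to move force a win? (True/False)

X winning at [OX/OX/XO/..]: False

[OX/OX/XO/..] X move#1: (3,0):+0/OX/OX/XO/X.*, (3,1):+0/OX/OX/XO/.X
[OX/OX/XO/X.] O move#2: (3,1):+0/OX/OX/XO/XO*
[OX/OX/XO/XO] end (terminal +0, X#3); searched OX/OX/XO/.. to 10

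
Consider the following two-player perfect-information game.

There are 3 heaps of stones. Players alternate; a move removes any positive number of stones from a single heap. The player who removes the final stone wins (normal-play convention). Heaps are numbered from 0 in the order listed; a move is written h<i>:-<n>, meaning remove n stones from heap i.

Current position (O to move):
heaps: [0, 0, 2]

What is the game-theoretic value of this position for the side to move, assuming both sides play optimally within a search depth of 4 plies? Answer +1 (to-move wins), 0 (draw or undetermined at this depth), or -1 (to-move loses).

value((0,0,2), O) = +1

ply 1, O at (0,0,2) | h2:-1=-1→(0,0,1); h2:-2=+1→(0,0,0)*
ply 2: (0,0,0) is terminal -1 (X); from (0,0,2) depth 4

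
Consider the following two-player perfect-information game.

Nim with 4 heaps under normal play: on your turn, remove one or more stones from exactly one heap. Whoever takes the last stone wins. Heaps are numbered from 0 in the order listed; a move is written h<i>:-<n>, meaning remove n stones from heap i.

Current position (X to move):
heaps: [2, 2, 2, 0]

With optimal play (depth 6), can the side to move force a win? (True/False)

X winning at [(2,2,2,0)]: True

ply 1, X at (2,2,2,0) | h0:-1=-1→(1,2,2,0); h0:-2=+1→(0,2,2,0)*; h1:-1=-1→(2,1,2,0); h1:-2=+1→(2,0,2,0); h2:-1=-1→(2,2,1,0); h2:-2=+1→(2,2,0,0)
ply 2, O at (0,2,2,0) | h1:-1=-1→(0,1,2,0)*; h1:-2=-1→(0,0,2,0); h2:-1=-1→(0,2,1,0); h2:-2=-1→(0,2,0,0)
ply 3, X at (0,1,2,0) | h1:-1=-1→(0,0,2,0); h2:-1=+1→(0,1,1,0)*; h2:-2=-1→(0,1,0,0)
ply 4, O at (0,1,1,0) | h1:-1=-1→(0,0,1,0)*; h2:-1=-1→(0,1,0,0)
ply 5, X at (0,0,1,0) | h2:-1=+1→(0,0,0,0)*
ply 6: (0,0,0,0) is terminal -1 (O); from (2,2,2,0) depth 6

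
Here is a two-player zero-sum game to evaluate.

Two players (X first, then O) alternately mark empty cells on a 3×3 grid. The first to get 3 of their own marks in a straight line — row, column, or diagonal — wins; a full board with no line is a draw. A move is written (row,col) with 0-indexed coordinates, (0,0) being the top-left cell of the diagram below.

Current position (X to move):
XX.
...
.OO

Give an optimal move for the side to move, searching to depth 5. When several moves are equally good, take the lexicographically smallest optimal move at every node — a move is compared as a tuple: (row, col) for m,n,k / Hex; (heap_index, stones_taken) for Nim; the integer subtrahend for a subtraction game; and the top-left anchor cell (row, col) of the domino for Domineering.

ply 1, X at XX./.../.OO | (0,2)=+1→XXX/.../.OO*; (1,0)=-1→XX./X../.OO; (1,1)=-1→XX./.X./.OO; (1,2)=-1→XX./..X/.OO; (2,0)=+1→XX./.../XOO
ply 2: XXX/.../.OO is terminal -1 (O); from XX./.../.OO depth 5

X's best at [XX./.../.OO]: (0,2)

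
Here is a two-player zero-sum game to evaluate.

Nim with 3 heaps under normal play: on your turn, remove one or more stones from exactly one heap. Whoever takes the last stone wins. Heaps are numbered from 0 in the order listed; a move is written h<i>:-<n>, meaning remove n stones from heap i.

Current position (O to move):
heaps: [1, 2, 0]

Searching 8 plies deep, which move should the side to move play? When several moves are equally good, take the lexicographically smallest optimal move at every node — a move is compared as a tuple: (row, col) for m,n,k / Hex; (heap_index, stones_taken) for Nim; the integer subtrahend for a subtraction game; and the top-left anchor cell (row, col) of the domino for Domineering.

O's best at [(1,2,0)]: h1:-1

[(1,2,0)] O move#1: h0:-1:-1/(0,2,0), h1:-1:+1/(1,1,0)*, h1:-2:-1/(1,0,0)
[(1,1,0)] X move#2: h0:-1:-1/(0,1,0)*, h1:-1:-1/(1,0,0)
[(0,1,0)] O move#3: h1:-1:+1/(0,0,0)*
[(0,0,0)] end (terminal -1, X#4); searched (1,2,0) to 8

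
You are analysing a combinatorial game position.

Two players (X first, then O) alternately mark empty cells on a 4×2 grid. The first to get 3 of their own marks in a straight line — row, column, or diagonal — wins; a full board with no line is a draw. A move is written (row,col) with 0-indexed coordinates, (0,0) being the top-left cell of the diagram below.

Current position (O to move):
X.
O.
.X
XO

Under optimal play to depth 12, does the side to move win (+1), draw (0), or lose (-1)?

ply 1, O at X./O./.X/XO | (0,1)=+0→XO/O./.X/XO*; (1,1)=+0→X./OO/.X/XO; (2,0)=+0→X./O./OX/XO
ply 2, X at XO/O./.X/XO | (1,1)=+0→XO/OX/.X/XO*; (2,0)=+0→XO/O./XX/XO
ply 3, O at XO/OX/.X/XO | (2,0)=+0→XO/OX/OX/XO*
ply 4: XO/OX/OX/XO is terminal +0 (X); from X./O./.X/XO depth 12

value(X./O./.X/XO, O) = 0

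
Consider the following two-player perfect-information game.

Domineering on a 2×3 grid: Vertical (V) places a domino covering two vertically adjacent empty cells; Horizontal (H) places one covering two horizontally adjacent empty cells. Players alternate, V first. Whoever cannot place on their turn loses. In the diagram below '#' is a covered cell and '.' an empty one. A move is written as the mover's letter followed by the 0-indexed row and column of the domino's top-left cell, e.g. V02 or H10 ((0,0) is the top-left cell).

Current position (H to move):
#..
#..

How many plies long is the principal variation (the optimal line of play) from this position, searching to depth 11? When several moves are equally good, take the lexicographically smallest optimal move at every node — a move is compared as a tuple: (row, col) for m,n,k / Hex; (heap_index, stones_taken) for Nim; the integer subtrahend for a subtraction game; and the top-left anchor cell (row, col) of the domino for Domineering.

p1 H@[#../#..]: H01[###/#..]+1* H11[#../###]+1
p2 V@[###/#..] terminal -1; root [#../#..] d11

PV length from [#../#..]: 1 ply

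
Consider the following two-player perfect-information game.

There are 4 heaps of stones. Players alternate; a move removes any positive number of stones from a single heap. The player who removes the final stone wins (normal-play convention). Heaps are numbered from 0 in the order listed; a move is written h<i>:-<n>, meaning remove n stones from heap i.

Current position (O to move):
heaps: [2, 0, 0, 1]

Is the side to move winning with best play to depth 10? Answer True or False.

p1 O@[(2,0,0,1)]: h0:-1[(1,0,0,1)]+1* h0:-2[(0,0,0,1)]-1 h3:-1[(2,0,0,0)]-1
p2 X@[(1,0,0,1)]: h0:-1[(0,0,0,1)]-1* h3:-1[(1,0,0,0)]-1
p3 O@[(0,0,0,1)]: h3:-1[(0,0,0,0)]+1*
p4 X@[(0,0,0,0)] terminal -1; root [(2,0,0,1)] d10

O winning at [(2,0,0,1)]: True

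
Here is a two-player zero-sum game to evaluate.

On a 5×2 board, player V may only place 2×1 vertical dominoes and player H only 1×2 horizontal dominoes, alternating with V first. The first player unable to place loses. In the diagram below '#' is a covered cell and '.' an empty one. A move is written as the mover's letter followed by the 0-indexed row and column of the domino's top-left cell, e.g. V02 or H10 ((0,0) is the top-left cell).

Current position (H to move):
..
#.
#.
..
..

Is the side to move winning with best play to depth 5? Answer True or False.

[../#./#./../..] H move#1: H00:-1/##/#./#./../.., H30:+1/../#./#./##/..*, H40:+1/../#./#./../##
[../#./#./##/..] V move#2: V01:-1/.#/##/#./##/..*, V11:-1/../##/##/##/..
[.#/##/#./##/..] H move#3: H40:+1/.#/##/#./##/##*
[.#/##/#./##/##] end (terminal -1, V#4); searched ../#./#./../.. to 5

H winning at [../#./#./../..]: True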